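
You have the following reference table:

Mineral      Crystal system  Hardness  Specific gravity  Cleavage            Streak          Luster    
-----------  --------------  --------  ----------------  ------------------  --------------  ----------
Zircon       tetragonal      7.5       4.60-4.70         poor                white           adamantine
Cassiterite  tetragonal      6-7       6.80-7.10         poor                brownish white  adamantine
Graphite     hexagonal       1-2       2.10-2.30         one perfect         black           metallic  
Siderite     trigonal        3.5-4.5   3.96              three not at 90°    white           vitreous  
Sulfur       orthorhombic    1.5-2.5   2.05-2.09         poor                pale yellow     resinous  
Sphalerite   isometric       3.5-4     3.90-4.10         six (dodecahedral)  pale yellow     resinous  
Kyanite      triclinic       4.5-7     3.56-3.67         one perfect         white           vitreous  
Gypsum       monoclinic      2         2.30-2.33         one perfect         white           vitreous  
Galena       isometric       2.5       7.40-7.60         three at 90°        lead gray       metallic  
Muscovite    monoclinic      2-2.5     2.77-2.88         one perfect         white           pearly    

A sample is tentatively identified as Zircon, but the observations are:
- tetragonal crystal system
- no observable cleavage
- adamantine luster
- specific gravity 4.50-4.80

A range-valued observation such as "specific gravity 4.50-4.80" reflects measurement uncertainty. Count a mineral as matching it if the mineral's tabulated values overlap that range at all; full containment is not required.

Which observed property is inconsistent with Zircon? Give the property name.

cleavage

Tetragonal crystal system: Zircon has tetragonal system — matches.
No observable cleavage: Zircon has cleavage poor — inconsistent.
Adamantine luster: Zircon has adamantine luster — matches.
Specific gravity 4.50-4.80: Zircon has SG 4.60-4.70 — matches.
Everything matches except the cleavage.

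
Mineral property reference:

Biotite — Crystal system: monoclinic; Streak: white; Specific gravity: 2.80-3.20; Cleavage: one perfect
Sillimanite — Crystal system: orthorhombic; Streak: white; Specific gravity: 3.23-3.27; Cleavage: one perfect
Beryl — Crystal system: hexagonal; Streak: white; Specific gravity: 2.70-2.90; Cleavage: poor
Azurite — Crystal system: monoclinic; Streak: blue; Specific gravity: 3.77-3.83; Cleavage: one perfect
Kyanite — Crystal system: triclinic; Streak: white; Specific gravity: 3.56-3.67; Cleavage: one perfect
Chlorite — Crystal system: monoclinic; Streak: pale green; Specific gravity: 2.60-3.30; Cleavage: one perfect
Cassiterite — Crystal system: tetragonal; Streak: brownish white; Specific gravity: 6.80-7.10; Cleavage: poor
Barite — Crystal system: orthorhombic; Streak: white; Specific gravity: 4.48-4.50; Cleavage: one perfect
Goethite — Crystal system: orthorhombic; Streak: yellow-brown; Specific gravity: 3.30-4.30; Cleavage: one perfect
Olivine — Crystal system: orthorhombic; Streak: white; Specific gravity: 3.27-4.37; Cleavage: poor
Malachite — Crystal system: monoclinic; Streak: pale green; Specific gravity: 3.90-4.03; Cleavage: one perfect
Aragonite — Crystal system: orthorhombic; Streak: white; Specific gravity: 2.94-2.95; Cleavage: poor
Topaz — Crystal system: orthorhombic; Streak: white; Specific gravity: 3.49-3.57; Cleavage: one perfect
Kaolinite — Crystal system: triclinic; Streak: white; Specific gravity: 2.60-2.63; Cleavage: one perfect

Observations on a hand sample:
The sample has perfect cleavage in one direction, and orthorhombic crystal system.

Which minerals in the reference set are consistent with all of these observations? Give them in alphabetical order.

Barite, Goethite, Sillimanite, Topaz

Perfect cleavage in one direction excludes Beryl, Cassiterite, Olivine, Aragonite.
Orthorhombic crystal system: narrows the field to Sillimanite, Barite, Goethite, Topaz.
Remaining candidates: Barite, Goethite, Sillimanite, Topaz.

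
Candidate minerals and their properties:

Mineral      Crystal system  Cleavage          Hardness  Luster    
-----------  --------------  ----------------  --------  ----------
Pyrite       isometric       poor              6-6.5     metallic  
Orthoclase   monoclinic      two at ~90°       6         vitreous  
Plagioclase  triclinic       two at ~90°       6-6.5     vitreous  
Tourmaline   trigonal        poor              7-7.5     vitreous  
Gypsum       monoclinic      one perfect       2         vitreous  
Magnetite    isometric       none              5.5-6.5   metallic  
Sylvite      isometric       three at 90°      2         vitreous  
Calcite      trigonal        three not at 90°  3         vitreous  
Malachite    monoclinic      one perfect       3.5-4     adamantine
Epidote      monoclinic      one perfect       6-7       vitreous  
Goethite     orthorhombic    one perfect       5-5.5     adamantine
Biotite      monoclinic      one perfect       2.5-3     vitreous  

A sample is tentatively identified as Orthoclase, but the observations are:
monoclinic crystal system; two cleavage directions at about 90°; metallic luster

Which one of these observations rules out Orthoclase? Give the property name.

Monoclinic crystal system: Orthoclase has monoclinic system — agrees.
Two cleavage directions at about 90°: Orthoclase has cleavage two at ~90° — agrees.
Metallic luster: Orthoclase has vitreous luster — inconsistent.
Only the luster is inconsistent.

luster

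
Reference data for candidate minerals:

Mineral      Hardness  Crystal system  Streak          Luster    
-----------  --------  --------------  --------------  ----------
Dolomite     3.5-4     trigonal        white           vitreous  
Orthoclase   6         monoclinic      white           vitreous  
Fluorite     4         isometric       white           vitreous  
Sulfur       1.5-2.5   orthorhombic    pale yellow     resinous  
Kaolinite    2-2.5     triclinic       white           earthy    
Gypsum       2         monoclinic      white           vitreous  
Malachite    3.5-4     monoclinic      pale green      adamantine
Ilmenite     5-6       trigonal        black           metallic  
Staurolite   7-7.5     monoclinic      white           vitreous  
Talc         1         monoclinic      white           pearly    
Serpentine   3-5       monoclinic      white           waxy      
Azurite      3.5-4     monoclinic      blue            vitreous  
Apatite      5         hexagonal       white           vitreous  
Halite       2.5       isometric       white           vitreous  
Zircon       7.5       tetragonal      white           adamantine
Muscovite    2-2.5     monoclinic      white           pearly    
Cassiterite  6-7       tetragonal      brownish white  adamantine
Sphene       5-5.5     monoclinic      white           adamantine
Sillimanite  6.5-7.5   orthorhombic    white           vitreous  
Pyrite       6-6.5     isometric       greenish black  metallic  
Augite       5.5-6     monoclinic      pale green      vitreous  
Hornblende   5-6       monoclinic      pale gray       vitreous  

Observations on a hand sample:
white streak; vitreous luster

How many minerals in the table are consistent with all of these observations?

White streak — Dolomite, Orthoclase, Fluorite, Kaolinite, Gypsum, Staurolite, Talc, Serpentine, Apatite, Halite, Zircon, Muscovite, Sphene, Sillimanite remain.
Vitreous luster rules out Kaolinite, Talc, Serpentine, Zircon, Muscovite, Sphene.
The minerals that satisfy all observations are Apatite, Dolomite, Fluorite, Gypsum, Halite, Orthoclase, Sillimanite, Staurolite.
That is 8 minerals.

8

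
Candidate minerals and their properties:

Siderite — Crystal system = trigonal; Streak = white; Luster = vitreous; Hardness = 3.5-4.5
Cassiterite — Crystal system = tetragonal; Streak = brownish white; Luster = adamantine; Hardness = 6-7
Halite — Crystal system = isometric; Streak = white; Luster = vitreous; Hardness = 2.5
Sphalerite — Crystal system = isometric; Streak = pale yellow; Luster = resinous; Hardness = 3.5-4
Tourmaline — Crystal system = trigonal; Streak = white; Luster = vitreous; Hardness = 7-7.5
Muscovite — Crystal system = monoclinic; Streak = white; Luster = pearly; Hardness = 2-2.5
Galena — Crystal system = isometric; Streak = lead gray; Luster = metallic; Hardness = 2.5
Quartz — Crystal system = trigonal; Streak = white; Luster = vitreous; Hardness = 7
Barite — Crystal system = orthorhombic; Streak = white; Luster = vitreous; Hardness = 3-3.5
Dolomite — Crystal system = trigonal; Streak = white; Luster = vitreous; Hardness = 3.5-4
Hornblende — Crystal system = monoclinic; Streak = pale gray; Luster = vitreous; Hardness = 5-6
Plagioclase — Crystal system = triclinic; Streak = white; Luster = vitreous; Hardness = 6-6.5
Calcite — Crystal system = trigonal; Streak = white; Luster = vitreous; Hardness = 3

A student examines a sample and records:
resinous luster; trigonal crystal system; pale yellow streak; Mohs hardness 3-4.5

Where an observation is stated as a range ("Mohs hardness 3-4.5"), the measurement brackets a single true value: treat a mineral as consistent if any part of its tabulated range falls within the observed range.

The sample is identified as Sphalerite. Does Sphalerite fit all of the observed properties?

Inconsistent

Resinous luster — consistent with Sphalerite (resinous luster).
Trigonal crystal system — Sphalerite has isometric system; inconsistent.
Pale yellow streak — consistent with Sphalerite (pale yellow streak).
Mohs hardness 3-4.5 — consistent with Sphalerite (hardness 3.5-4).
The crystal system observation rules out Sphalerite.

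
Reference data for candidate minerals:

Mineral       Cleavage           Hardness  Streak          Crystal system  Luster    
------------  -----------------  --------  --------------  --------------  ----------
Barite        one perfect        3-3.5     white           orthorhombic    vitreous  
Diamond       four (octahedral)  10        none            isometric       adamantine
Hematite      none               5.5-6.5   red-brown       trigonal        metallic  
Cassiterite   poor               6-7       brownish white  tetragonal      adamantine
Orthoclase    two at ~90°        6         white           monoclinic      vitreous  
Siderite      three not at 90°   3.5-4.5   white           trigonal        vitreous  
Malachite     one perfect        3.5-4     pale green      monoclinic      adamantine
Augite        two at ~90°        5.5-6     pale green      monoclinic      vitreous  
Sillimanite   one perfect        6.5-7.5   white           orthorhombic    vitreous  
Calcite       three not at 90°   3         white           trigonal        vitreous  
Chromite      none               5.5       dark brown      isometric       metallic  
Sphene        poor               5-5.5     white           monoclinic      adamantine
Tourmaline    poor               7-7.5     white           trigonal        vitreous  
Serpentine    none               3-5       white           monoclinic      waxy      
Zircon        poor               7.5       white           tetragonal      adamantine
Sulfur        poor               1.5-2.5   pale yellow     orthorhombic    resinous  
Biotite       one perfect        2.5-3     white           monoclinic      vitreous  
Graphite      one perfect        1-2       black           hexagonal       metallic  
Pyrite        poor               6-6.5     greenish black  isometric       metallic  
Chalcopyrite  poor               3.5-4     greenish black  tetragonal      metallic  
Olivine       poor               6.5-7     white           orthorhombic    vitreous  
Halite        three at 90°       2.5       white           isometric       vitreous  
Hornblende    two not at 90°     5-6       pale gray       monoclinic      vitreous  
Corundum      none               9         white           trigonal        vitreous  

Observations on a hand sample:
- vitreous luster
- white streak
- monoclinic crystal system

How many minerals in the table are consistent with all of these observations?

Vitreous luster: narrows the field to Barite, Orthoclase, Siderite, Augite, Sillimanite, Calcite, Tourmaline, Biotite, Olivine, Halite, Hornblende, Corundum.
White streak is inconsistent with Augite, Hornblende.
Monoclinic crystal system: narrows the field to Orthoclase, Biotite.
The minerals that satisfy all observations are Biotite, Orthoclase.
That is 2 minerals.

2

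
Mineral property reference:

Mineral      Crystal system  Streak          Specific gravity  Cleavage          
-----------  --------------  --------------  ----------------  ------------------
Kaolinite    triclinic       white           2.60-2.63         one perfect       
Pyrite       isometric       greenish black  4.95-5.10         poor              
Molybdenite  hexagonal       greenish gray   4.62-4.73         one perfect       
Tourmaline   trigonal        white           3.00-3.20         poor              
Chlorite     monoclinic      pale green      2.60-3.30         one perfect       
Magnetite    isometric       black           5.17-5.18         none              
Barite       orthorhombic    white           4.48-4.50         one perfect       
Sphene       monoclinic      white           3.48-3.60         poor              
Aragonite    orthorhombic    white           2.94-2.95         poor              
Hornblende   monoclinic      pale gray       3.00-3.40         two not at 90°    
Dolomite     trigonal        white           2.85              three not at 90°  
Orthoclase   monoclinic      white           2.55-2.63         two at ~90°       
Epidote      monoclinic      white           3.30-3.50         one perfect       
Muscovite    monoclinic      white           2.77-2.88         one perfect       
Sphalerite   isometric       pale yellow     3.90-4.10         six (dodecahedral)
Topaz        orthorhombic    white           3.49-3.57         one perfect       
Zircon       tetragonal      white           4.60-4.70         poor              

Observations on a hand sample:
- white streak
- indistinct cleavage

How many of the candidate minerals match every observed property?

White streak eliminates Pyrite, Molybdenite, Chlorite, Magnetite, Hornblende, Sphalerite.
Indistinct cleavage: only Tourmaline, Sphene, Aragonite, Zircon remain.
Remaining candidates: Aragonite, Sphene, Tourmaline, Zircon.
That is 4 minerals.

4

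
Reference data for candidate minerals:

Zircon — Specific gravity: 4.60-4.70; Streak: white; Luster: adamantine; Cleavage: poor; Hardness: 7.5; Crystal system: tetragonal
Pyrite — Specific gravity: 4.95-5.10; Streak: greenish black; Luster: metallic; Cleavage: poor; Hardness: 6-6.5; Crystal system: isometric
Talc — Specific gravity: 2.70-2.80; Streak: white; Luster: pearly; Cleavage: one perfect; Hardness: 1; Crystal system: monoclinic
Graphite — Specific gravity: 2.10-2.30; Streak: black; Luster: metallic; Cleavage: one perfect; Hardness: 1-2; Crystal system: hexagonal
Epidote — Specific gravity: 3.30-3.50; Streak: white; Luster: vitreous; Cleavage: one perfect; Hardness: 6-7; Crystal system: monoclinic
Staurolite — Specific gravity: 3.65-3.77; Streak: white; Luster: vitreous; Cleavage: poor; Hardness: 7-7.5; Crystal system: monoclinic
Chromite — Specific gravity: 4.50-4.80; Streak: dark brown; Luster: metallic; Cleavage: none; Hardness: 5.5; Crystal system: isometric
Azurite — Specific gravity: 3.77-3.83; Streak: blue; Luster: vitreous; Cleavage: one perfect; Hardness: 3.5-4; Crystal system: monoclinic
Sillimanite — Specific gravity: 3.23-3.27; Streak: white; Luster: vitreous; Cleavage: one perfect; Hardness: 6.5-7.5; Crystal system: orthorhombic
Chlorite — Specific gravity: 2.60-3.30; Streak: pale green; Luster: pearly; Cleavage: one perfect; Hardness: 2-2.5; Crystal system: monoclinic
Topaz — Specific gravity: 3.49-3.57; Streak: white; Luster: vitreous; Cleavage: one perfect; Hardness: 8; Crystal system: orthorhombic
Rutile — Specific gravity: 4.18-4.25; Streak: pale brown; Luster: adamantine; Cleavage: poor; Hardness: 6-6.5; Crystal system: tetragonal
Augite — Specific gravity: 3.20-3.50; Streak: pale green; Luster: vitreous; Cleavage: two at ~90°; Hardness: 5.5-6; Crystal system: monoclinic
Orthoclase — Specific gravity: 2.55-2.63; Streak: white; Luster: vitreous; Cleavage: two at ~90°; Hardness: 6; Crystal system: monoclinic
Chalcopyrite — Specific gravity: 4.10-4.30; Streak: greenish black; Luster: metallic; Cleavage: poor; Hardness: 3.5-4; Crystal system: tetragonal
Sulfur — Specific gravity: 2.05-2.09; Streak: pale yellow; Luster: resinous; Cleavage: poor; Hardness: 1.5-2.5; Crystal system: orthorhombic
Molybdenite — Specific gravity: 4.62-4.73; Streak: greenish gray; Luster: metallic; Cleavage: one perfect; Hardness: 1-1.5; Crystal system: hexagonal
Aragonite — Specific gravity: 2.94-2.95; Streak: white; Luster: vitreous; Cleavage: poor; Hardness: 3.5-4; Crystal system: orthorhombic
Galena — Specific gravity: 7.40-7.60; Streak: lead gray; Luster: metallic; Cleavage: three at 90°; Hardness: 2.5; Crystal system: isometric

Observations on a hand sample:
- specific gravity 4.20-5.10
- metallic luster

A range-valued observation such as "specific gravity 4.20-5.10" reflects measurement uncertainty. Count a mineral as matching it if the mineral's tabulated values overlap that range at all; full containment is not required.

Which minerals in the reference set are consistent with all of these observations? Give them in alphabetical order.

Specific gravity 4.20-5.10: only Zircon, Pyrite, Chromite, Rutile, Chalcopyrite, Molybdenite remain.
Metallic luster is inconsistent with Zircon, Rutile.
Remaining candidates: Chalcopyrite, Chromite, Molybdenite, Pyrite.

Chalcopyrite, Chromite, Molybdenite, Pyrite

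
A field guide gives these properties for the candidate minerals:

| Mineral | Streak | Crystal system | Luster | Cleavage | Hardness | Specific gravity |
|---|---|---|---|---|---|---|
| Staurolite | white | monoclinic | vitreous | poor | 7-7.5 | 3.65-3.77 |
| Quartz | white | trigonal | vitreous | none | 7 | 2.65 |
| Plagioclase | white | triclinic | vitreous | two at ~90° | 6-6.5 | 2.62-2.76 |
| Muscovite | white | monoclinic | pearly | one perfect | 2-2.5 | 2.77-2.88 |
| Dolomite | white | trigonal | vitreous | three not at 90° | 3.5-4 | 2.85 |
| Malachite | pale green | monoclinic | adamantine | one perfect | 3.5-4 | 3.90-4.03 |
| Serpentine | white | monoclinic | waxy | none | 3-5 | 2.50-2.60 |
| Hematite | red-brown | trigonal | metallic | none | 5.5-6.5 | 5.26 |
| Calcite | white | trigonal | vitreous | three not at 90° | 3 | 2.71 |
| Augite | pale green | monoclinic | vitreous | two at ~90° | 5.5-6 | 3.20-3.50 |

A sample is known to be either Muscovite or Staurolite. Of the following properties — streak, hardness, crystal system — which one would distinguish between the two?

hardness

Streak: both white — identical.
Hardness: Muscovite 2-2.5, Staurolite 7-7.5 — distinct.
Crystal system: both monoclinic — identical.
Only hardness differs between Muscovite and Staurolite among the listed tests.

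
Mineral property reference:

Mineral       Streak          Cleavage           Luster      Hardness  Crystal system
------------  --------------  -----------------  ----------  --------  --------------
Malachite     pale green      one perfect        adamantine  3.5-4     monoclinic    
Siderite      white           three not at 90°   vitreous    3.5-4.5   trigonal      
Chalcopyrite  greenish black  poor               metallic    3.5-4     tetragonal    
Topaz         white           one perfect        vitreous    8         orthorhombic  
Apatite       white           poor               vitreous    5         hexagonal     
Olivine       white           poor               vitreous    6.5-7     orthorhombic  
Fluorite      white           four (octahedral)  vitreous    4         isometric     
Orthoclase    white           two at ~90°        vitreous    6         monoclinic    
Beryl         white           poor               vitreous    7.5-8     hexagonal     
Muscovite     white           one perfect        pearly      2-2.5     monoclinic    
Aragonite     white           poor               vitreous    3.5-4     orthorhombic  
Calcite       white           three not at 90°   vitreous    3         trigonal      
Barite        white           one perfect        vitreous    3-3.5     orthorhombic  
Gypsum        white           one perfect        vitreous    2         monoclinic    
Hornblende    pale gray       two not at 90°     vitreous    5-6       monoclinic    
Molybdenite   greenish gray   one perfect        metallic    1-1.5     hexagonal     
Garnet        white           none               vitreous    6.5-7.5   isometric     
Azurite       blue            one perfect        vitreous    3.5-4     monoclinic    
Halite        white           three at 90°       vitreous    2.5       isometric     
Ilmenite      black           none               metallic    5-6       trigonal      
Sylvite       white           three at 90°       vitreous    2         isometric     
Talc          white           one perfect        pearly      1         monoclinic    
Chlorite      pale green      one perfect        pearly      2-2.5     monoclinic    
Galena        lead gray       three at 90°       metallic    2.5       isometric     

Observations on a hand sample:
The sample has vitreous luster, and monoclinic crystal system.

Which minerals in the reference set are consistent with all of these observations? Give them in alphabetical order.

Azurite, Gypsum, Hornblende, Orthoclase

Vitreous luster: only Siderite, Topaz, Apatite, Olivine, Fluorite, Orthoclase, Beryl, Aragonite, Calcite, Barite, Gypsum, Hornblende, Garnet, Azurite, Halite, Sylvite remain.
Monoclinic crystal system: narrows the field to Orthoclase, Gypsum, Hornblende, Azurite.
Consistent with every observation: Azurite, Gypsum, Hornblende, Orthoclase.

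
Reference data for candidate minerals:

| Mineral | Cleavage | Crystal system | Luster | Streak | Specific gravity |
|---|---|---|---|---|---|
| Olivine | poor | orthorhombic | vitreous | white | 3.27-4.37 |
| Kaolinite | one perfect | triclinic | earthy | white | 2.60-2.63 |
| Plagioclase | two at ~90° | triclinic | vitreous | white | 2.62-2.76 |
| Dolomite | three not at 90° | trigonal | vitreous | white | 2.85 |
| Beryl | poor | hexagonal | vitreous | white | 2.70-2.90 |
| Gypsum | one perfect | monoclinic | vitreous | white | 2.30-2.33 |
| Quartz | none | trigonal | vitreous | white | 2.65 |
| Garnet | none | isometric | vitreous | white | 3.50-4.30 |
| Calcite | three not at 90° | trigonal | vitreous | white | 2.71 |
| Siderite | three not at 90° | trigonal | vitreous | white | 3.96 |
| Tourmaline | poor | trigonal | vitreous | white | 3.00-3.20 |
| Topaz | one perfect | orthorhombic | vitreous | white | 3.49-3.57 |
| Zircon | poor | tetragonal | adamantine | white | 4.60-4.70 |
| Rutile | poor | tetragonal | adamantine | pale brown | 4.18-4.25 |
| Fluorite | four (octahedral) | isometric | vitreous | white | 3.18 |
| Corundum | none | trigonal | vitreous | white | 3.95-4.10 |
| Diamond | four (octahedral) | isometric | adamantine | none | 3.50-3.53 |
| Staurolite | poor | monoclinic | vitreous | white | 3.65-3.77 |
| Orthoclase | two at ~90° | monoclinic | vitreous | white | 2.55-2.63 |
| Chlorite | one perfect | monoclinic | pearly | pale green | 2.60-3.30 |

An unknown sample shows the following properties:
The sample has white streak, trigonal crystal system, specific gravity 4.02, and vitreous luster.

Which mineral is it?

Corundum

White streak excludes Rutile, Diamond, Chlorite.
Trigonal crystal system: narrows the field to Dolomite, Quartz, Calcite, Siderite, Tourmaline, Corundum.
Specific gravity 4.02: Corundum remains.
Vitreous luster: all remaining candidates fit.
Corundum is the sole remaining match.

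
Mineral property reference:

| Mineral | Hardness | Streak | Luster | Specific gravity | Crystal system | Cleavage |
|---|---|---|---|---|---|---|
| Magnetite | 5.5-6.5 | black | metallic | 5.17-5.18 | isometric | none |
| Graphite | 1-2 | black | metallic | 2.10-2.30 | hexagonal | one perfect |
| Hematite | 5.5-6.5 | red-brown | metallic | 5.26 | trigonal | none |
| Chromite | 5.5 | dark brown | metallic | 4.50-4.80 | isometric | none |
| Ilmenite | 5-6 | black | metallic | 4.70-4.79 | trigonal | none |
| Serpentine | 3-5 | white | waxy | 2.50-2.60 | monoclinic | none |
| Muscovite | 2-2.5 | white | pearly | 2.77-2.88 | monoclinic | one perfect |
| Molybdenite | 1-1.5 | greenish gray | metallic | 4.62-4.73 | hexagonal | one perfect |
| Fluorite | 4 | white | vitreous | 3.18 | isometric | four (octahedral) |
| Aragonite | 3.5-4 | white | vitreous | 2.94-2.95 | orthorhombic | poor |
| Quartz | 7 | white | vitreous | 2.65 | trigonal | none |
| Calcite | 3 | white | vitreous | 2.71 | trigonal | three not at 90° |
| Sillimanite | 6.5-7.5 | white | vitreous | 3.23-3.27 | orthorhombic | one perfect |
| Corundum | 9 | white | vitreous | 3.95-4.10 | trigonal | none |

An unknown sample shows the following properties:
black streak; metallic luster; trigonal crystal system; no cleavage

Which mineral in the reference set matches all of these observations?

Black streak: leaves Magnetite, Graphite, Ilmenite.
Metallic luster: all remaining candidates fit.
Trigonal crystal system: Ilmenite remains.
No cleavage: consistent with all remaining minerals.
The only mineral consistent with every observation is Ilmenite.

Ilmenite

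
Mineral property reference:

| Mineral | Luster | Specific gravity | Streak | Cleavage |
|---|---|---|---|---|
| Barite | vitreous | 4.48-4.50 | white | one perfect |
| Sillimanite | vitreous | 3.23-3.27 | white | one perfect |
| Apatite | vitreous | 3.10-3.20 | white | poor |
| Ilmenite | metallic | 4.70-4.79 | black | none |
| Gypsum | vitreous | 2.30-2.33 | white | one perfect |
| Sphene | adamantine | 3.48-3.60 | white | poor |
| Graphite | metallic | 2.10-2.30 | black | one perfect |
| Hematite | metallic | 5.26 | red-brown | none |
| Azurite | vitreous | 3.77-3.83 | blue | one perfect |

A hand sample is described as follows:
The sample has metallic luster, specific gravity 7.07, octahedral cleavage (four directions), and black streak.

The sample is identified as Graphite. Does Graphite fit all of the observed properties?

Inconsistent

Metallic luster — matches Graphite (metallic luster).
Specific gravity 7.07 — Graphite has SG 2.10-2.30; inconsistent.
Octahedral cleavage (four directions) — Graphite has cleavage one perfect; inconsistent.
Black streak — matches Graphite (black streak).
2 of the observed properties are inconsistent with Graphite.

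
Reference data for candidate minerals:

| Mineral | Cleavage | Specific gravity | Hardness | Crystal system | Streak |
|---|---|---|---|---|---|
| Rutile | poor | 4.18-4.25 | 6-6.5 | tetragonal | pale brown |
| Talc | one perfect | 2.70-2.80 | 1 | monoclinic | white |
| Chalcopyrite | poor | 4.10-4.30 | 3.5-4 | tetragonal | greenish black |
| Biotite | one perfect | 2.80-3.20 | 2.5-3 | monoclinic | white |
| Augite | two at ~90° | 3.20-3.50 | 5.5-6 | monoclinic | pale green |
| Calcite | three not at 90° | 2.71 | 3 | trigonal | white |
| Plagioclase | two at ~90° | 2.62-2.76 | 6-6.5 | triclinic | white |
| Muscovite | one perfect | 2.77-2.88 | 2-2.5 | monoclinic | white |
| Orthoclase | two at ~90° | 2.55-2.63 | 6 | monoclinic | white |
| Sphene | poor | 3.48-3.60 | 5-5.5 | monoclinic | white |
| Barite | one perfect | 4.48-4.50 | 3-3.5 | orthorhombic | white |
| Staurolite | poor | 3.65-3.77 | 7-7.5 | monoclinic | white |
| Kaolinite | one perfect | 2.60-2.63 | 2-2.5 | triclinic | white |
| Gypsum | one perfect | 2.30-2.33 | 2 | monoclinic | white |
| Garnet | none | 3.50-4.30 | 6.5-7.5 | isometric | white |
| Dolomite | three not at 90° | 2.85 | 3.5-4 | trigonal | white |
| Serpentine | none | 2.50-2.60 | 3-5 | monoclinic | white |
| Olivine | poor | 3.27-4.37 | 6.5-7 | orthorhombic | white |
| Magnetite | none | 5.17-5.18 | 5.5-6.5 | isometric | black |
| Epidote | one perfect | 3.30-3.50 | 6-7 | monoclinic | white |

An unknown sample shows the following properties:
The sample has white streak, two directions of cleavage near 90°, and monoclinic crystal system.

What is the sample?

Orthoclase

White streak eliminates Rutile, Chalcopyrite, Augite, Magnetite.
Two directions of cleavage near 90° — Plagioclase, Orthoclase remain.
Monoclinic crystal system is inconsistent with Plagioclase.
Orthoclase is the sole remaining match.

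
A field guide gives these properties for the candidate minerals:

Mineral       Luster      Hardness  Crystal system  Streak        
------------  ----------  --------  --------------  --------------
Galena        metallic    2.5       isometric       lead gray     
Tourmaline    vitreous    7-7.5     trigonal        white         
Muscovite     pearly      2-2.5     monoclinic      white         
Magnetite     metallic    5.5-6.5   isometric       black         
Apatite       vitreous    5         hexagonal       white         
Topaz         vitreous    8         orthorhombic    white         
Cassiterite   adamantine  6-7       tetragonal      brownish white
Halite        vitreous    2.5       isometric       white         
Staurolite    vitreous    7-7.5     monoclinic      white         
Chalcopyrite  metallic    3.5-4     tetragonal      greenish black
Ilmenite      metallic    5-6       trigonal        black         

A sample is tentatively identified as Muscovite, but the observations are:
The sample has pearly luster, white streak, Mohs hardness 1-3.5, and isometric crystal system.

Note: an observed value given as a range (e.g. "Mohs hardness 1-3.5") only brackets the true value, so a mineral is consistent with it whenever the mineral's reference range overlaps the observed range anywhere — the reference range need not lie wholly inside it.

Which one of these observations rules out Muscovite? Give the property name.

Pearly luster: Muscovite has pearly luster — within range.
White streak: Muscovite has white streak — within range.
Mohs hardness 1-3.5: Muscovite has hardness 2-2.5 — within range.
Isometric crystal system: Muscovite has monoclinic system — outside the reference range.
Only the crystal system is inconsistent.

crystal system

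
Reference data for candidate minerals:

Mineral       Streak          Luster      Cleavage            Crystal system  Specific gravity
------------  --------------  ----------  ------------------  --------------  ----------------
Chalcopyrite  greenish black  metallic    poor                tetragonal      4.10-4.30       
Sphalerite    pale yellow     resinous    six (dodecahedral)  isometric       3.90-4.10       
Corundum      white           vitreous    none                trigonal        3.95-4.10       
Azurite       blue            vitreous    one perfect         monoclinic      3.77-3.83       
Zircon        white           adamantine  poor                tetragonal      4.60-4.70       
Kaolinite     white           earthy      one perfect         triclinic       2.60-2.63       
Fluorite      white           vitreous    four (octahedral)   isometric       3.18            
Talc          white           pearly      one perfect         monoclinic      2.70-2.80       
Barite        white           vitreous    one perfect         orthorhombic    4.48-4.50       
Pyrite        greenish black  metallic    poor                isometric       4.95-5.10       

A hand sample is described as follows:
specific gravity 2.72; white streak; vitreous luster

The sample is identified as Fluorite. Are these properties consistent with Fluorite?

No

Specific gravity 2.72 — Fluorite has SG 3.18; which does not match.
White streak — matches Fluorite (white streak).
Vitreous luster — matches Fluorite (vitreous luster).
Specific gravity alone is enough to reject Fluorite.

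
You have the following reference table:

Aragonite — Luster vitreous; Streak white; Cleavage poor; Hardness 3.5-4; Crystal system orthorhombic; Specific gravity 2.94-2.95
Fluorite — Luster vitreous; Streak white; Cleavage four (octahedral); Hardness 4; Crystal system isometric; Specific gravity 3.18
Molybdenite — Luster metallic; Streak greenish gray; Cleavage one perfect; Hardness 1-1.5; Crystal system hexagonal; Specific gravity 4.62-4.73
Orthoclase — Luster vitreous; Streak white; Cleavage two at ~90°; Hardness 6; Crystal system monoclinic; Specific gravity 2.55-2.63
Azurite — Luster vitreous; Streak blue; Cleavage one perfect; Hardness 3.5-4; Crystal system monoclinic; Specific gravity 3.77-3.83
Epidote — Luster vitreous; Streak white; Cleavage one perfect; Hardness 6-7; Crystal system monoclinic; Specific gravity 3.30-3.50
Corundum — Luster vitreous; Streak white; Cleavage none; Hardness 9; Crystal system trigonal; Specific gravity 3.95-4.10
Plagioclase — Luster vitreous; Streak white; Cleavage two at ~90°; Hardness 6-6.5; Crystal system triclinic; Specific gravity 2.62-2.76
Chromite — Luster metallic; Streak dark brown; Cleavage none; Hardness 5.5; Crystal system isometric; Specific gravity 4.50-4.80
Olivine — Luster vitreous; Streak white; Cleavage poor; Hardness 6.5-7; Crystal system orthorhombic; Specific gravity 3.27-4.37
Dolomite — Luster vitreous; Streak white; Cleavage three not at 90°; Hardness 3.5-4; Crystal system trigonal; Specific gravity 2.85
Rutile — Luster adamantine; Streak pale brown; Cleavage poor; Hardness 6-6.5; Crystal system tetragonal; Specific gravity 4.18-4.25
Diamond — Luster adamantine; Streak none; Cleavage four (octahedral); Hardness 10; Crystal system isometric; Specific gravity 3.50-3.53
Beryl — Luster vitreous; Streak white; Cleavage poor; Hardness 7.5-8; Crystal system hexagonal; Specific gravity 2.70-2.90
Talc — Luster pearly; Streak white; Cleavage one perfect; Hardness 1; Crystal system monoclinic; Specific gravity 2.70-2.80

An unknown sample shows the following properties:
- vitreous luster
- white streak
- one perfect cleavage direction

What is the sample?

Epidote

Vitreous luster eliminates Molybdenite, Chromite, Rutile, Diamond, Talc.
White streak excludes Azurite.
One perfect cleavage direction — Epidote remains.
Epidote is the sole remaining match.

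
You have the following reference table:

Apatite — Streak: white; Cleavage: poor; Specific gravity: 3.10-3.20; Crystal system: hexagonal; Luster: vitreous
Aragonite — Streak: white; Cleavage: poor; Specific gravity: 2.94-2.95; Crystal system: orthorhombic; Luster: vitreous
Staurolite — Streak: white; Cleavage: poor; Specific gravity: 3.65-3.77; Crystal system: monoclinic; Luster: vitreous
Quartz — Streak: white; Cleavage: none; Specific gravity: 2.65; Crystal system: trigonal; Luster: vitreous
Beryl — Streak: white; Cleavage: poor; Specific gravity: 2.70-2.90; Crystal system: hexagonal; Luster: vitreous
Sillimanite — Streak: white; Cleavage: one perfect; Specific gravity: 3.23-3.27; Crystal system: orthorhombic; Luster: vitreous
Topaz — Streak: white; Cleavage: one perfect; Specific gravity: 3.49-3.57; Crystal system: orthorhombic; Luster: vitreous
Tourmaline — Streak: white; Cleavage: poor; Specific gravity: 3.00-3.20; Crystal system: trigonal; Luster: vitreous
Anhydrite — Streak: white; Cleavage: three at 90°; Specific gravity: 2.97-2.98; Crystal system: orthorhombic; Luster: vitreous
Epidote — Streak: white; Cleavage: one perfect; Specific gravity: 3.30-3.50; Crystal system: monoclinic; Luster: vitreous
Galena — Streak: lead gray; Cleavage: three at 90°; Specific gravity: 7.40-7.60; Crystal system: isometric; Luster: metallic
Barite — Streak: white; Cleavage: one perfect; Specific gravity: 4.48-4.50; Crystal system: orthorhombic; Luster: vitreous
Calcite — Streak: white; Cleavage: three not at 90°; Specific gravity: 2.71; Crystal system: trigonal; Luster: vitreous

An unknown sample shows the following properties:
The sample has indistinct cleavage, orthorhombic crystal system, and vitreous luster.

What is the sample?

Indistinct cleavage: Apatite, Aragonite, Staurolite, Beryl, Tourmaline remain.
Orthorhombic crystal system: Aragonite remains.
Vitreous luster: consistent with all remaining minerals.
Aragonite is the sole remaining match.

Aragonite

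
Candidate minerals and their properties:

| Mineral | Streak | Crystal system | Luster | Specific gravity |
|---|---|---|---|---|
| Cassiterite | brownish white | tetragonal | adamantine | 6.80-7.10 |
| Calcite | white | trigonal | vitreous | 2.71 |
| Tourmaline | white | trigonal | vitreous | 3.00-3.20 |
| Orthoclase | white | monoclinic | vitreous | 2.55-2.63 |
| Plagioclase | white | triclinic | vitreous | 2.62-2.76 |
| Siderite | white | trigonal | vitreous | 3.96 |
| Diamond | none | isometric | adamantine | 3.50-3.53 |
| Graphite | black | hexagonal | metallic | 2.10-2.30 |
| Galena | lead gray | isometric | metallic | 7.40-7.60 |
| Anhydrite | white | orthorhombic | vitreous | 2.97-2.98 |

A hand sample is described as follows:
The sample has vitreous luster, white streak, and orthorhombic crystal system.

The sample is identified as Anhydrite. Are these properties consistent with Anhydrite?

Consistent

Vitreous luster — matches Anhydrite (vitreous luster).
White streak — matches Anhydrite (white streak).
Orthorhombic crystal system — matches Anhydrite (orthorhombic system).
All observations are consistent with the tabulated values for Anhydrite.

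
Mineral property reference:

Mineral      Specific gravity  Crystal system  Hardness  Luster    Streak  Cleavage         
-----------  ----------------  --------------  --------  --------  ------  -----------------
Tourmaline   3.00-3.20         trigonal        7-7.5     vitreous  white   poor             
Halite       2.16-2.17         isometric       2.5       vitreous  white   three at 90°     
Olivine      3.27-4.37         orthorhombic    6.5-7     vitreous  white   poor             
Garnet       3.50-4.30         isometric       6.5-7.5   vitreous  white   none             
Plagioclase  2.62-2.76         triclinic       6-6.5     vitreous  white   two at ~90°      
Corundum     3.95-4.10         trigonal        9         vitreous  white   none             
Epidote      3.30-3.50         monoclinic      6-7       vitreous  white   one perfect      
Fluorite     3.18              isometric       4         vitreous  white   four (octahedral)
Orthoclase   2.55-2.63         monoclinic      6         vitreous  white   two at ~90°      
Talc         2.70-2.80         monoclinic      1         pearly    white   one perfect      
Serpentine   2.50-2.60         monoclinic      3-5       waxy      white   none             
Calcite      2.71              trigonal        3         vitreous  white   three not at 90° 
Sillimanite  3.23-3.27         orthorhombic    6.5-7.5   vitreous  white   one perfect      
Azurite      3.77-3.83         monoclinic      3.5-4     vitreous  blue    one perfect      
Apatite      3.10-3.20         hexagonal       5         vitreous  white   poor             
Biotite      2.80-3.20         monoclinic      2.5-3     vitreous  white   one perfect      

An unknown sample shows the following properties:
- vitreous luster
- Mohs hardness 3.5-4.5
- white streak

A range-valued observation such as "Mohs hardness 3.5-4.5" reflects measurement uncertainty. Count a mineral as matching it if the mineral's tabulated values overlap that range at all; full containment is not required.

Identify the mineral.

Vitreous luster rules out Talc, Serpentine.
Mohs hardness 3.5-4.5 — narrows the field to Fluorite, Azurite.
White streak rules out Azurite.
Only Fluorite satisfies all observations.

Fluorite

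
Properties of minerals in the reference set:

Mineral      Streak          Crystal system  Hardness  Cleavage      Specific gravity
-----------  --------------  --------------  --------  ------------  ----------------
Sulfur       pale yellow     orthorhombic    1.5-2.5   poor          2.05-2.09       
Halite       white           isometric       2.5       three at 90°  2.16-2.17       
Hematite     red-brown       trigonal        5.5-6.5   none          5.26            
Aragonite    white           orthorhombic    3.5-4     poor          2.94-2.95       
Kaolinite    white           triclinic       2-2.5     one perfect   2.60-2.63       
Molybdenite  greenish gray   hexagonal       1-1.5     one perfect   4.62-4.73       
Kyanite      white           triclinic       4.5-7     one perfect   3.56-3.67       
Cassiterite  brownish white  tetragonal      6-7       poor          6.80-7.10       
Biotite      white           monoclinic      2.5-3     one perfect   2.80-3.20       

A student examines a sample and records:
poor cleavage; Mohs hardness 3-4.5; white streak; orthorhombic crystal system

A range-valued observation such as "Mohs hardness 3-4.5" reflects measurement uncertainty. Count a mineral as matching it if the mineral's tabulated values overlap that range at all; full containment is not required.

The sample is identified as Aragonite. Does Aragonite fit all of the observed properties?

Poor cleavage — fits Aragonite (cleavage poor).
Mohs hardness 3-4.5 — fits Aragonite (hardness 3.5-4).
White streak — fits Aragonite (white streak).
Orthorhombic crystal system — fits Aragonite (orthorhombic system).
Nothing contradicts Aragonite.

Consistent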